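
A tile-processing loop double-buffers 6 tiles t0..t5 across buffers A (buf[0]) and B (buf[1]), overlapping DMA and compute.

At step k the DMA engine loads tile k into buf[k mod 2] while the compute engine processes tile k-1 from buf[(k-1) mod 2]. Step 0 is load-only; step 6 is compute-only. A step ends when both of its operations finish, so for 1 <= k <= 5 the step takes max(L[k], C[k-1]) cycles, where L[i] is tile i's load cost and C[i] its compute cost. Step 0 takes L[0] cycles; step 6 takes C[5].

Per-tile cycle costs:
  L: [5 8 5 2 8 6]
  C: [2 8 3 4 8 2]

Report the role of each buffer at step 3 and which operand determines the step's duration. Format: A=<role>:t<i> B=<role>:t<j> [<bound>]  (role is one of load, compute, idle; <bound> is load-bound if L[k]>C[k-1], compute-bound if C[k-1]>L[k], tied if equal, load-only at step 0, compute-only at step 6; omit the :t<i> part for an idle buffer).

step 3: A=compute:t2 B=load:t3 [compute-bound]

[0] DMA t0→A (5c) ∥ CU idle ⇒ 5c, clock 5
[1] DMA t1→B (8c) ∥ CU A:t0 (2c) ⇒ 8c, clock 13
[2] DMA t2→A (5c) ∥ CU B:t1 (8c) ⇒ 8c, clock 21
[3] DMA t3→B (2c) ∥ CU A:t2 (3c) ⇒ 3c, clock 24
[4] DMA t4→A (8c) ∥ CU B:t3 (4c) ⇒ 8c, clock 32
[5] DMA t5→B (6c) ∥ CU A:t4 (8c) ⇒ 8c, clock 40
[6] DMA idle ∥ CU B:t5 (2c) ⇒ 2c, clock 42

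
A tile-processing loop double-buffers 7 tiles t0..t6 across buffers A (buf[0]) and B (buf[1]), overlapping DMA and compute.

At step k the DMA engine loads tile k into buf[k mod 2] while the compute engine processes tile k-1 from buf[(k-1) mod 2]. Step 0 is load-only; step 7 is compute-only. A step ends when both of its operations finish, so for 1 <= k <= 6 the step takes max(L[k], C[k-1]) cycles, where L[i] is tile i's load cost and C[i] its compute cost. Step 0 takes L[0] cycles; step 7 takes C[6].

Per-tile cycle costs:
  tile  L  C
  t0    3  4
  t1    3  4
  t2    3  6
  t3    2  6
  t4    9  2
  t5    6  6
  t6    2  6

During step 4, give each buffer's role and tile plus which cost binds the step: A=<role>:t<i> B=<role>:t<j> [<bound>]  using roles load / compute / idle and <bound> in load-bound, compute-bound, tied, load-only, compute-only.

step 4: A=load:t4 B=compute:t3 [load-bound]

k=0 load=t0/3c comp=- wait=3 total=3
k=1 load=t1/3c comp=t0/4c wait=4 total=7
k=2 load=t2/3c comp=t1/4c wait=4 total=11
k=3 load=t3/2c comp=t2/6c wait=6 total=17
k=4 load=t4/9c comp=t3/6c wait=9 total=26
k=5 load=t5/6c comp=t4/2c wait=6 total=32
k=6 load=t6/2c comp=t5/6c wait=6 total=38
k=7 load=- comp=t6/6c wait=6 total=44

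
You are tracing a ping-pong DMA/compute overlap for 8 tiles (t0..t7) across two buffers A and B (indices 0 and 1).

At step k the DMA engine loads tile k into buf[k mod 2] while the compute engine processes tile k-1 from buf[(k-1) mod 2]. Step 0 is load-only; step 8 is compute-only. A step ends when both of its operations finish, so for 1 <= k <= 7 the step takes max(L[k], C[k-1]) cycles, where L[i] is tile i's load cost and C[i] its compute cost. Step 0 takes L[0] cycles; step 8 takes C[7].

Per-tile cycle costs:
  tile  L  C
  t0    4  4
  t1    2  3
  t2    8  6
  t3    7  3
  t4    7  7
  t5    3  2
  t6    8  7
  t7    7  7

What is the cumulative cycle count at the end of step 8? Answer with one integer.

end_cycle[8] = 59

  0. 4=4c; end=4; A:t0 B:-
  1. max(2,4)=4c; end=8; A:t0 B:t1
  2. max(8,3)=8c; end=16; A:t2 B:t1
  3. max(7,6)=7c; end=23; A:t2 B:t3
  4. max(7,3)=7c; end=30; A:t4 B:t3
  5. max(3,7)=7c; end=37; A:t4 B:t5
  6. max(8,2)=8c; end=45; A:t6 B:t5
  7. max(7,7)=7c; end=52; A:t6 B:t7
  8. 7=7c; end=59; A:t6 B:t7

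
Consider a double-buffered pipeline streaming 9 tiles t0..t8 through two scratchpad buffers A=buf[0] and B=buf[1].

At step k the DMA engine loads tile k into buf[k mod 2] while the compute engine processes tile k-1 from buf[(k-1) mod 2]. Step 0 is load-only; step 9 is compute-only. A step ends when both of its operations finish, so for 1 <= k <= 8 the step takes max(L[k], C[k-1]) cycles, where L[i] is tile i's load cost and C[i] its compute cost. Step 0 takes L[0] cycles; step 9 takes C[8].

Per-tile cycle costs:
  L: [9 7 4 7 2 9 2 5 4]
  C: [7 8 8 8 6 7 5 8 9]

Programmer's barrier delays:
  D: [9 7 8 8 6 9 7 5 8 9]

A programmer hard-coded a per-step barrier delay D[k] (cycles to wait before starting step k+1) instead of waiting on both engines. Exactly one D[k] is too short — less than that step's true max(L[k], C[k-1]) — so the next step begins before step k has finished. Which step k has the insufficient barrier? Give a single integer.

[0] required=L[0]=9=9 vs D=9 ok
[1] required=max(L[1]=7,C[0]=7)=7 vs D=7 ok
[2] required=max(L[2]=4,C[1]=8)=8 vs D=8 ok
[3] required=max(L[3]=7,C[2]=8)=8 vs D=8 ok
[4] required=max(L[4]=2,C[3]=8)=8 vs D=6 SHORT
[5] required=max(L[5]=9,C[4]=6)=9 vs D=9 ok
[6] required=max(L[6]=2,C[5]=7)=7 vs D=7 ok
[7] required=max(L[7]=5,C[6]=5)=5 vs D=5 ok
[8] required=max(L[8]=4,C[7]=8)=8 vs D=8 ok
[9] required=C[8]=9=9 vs D=9 ok

hazard at step 4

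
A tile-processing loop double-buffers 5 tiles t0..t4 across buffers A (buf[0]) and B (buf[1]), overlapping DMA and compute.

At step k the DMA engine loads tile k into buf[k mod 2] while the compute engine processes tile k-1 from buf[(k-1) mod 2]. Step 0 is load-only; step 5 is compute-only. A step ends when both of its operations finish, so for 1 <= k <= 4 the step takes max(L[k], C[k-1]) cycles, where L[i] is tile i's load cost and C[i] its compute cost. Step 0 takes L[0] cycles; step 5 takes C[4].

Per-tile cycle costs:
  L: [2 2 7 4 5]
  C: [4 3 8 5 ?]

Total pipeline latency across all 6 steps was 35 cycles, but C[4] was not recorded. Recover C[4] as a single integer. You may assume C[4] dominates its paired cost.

C[4] = 9

step 0: dur = L[0]=2 = 2
step 1: dur = max(L[1]=2, C[0]=4) = 4
step 2: dur = max(L[2]=7, C[1]=3) = 7
step 3: dur = max(L[3]=4, C[2]=8) = 8
step 4: dur = max(L[4]=5, C[3]=5) = 5
step 5: dur = C[4]=? = C[4]  (unknown; binding)
sum of known step durations = 26
dur[5] = total - known = 35 - 26 = 9
C[4] is the binding max in step 5, so C[4] = dur[5] = 9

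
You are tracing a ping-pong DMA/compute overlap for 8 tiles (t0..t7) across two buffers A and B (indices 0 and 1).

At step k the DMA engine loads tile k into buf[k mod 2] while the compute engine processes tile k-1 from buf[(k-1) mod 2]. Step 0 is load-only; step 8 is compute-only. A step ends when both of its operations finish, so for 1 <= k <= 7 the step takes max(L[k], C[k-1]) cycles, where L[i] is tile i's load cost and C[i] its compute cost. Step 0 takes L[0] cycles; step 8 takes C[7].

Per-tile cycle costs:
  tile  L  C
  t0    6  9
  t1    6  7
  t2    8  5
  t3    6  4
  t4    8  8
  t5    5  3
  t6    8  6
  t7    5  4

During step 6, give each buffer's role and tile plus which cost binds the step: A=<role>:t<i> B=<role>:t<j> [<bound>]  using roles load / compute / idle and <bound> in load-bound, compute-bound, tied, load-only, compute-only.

step 6: A=load:t6 B=compute:t5 [load-bound]

  0. 6=6c; end=6; A:t0 B:-
  1. max(6,9)=9c; end=15; A:t0 B:t1
  2. max(8,7)=8c; end=23; A:t2 B:t1
  3. max(6,5)=6c; end=29; A:t2 B:t3
  4. max(8,4)=8c; end=37; A:t4 B:t3
  5. max(5,8)=8c; end=45; A:t4 B:t5
  6. max(8,3)=8c; end=53; A:t6 B:t5
  7. max(5,6)=6c; end=59; A:t6 B:t7
  8. 4=4c; end=63; A:t6 B:t7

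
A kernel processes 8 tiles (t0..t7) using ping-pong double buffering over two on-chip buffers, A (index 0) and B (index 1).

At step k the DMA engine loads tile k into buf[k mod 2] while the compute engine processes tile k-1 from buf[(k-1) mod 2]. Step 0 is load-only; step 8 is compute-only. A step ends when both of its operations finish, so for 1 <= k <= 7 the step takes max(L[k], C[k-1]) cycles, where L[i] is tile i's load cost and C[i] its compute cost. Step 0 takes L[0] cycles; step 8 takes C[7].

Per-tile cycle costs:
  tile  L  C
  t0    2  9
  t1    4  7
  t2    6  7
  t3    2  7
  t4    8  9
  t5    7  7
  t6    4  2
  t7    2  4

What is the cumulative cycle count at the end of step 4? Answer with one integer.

end_cycle[4] = 33

[0] DMA t0→A (2c) ∥ CU idle ⇒ 2c, clock 2
[1] DMA t1→B (4c) ∥ CU A:t0 (9c) ⇒ 9c, clock 11
[2] DMA t2→A (6c) ∥ CU B:t1 (7c) ⇒ 7c, clock 18
[3] DMA t3→B (2c) ∥ CU A:t2 (7c) ⇒ 7c, clock 25
[4] DMA t4→A (8c) ∥ CU B:t3 (7c) ⇒ 8c, clock 33
[5] DMA t5→B (7c) ∥ CU A:t4 (9c) ⇒ 9c, clock 42
[6] DMA t6→A (4c) ∥ CU B:t5 (7c) ⇒ 7c, clock 49
[7] DMA t7→B (2c) ∥ CU A:t6 (2c) ⇒ 2c, clock 51
[8] DMA idle ∥ CU B:t7 (4c) ⇒ 4c, clock 55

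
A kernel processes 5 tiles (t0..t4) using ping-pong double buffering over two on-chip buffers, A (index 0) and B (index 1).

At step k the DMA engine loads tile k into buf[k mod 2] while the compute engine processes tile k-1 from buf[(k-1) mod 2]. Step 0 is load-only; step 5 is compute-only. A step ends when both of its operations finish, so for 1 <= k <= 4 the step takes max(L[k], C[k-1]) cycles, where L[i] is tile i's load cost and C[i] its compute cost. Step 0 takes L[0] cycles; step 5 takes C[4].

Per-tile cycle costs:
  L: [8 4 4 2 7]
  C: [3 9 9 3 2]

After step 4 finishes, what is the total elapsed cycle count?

step 0: L[0]=8 → dur=8, Σ=8 | A=load:t0 B=idle [load-only]
step 1: L[1]=4 C[0]=3 → dur=4, Σ=12 | A=compute:t0 B=load:t1 [load-bound]
step 2: L[2]=4 C[1]=9 → dur=9, Σ=21 | A=load:t2 B=compute:t1 [compute-bound]
step 3: L[3]=2 C[2]=9 → dur=9, Σ=30 | A=compute:t2 B=load:t3 [compute-bound]
step 4: L[4]=7 C[3]=3 → dur=7, Σ=37 | A=load:t4 B=compute:t3 [load-bound]
step 5: C[4]=2 → dur=2, Σ=39 | A=compute:t4 B=idle [compute-only]

end_cycle[4] = 37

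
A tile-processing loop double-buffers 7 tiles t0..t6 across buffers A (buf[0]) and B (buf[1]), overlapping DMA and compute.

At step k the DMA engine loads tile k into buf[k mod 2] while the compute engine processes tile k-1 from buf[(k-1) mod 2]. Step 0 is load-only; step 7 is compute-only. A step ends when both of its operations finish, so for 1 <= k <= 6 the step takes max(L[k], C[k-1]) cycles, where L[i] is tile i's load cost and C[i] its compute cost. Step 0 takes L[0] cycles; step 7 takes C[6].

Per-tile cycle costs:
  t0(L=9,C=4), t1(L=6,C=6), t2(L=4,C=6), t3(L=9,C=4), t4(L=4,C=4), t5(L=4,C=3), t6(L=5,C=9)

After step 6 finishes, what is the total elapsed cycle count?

[0] DMA t0→A (9c) ∥ CU idle ⇒ 9c, clock 9
[1] DMA t1→B (6c) ∥ CU A:t0 (4c) ⇒ 6c, clock 15
[2] DMA t2→A (4c) ∥ CU B:t1 (6c) ⇒ 6c, clock 21
[3] DMA t3→B (9c) ∥ CU A:t2 (6c) ⇒ 9c, clock 30
[4] DMA t4→A (4c) ∥ CU B:t3 (4c) ⇒ 4c, clock 34
[5] DMA t5→B (4c) ∥ CU A:t4 (4c) ⇒ 4c, clock 38
[6] DMA t6→A (5c) ∥ CU B:t5 (3c) ⇒ 5c, clock 43
[7] DMA idle ∥ CU A:t6 (9c) ⇒ 9c, clock 52

end_cycle[6] = 43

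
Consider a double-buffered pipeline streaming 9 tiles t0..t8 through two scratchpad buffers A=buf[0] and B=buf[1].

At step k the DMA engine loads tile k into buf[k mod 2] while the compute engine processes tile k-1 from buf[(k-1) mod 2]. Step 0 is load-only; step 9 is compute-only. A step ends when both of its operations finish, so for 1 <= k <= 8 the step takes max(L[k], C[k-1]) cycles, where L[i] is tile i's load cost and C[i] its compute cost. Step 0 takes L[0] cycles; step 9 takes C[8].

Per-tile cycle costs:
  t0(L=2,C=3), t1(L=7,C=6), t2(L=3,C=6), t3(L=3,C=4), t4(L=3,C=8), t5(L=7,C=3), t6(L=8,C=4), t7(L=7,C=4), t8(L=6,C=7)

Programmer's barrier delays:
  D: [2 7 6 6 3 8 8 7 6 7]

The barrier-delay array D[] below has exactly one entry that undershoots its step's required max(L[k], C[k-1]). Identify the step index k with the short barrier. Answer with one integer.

step 0: need L[0]=2 = 2; D[0]=2 ok
step 1: need max(L[1]=7,C[0]=3) = 7; D[1]=7 ok
step 2: need max(L[2]=3,C[1]=6) = 6; D[2]=6 ok
step 3: need max(L[3]=3,C[2]=6) = 6; D[3]=6 ok
step 4: need max(L[4]=3,C[3]=4) = 4; D[4]=3 SHORT
step 5: need max(L[5]=7,C[4]=8) = 8; D[5]=8 ok
step 6: need max(L[6]=8,C[5]=3) = 8; D[6]=8 ok
step 7: need max(L[7]=7,C[6]=4) = 7; D[7]=7 ok
step 8: need max(L[8]=6,C[7]=4) = 6; D[8]=6 ok
step 9: need C[8]=7 = 7; D[9]=7 ok

hazard at step 4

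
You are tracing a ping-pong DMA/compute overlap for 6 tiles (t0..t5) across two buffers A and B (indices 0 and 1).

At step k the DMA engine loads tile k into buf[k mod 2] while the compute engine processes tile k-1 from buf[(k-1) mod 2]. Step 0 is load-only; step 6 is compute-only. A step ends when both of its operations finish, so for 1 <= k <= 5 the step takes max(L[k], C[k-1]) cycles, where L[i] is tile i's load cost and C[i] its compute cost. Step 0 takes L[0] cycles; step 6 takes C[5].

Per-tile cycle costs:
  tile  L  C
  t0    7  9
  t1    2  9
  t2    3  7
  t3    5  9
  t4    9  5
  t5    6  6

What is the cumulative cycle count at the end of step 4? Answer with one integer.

end_cycle[4] = 41

k=0 load=t0/7c comp=- wait=7 total=7
k=1 load=t1/2c comp=t0/9c wait=9 total=16
k=2 load=t2/3c comp=t1/9c wait=9 total=25
k=3 load=t3/5c comp=t2/7c wait=7 total=32
k=4 load=t4/9c comp=t3/9c wait=9 total=41
k=5 load=t5/6c comp=t4/5c wait=6 total=47
k=6 load=- comp=t5/6c wait=6 total=53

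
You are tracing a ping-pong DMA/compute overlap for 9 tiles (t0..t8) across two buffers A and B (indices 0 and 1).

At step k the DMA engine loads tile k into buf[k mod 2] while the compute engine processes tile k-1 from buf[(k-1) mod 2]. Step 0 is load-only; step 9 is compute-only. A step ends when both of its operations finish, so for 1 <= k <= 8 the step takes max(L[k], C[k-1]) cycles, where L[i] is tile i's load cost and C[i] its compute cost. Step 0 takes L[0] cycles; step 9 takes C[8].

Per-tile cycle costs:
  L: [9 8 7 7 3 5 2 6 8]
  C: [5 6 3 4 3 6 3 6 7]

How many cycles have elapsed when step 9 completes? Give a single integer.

k=0 load=t0/9c comp=- wait=9 total=9
k=1 load=t1/8c comp=t0/5c wait=8 total=17
k=2 load=t2/7c comp=t1/6c wait=7 total=24
k=3 load=t3/7c comp=t2/3c wait=7 total=31
k=4 load=t4/3c comp=t3/4c wait=4 total=35
k=5 load=t5/5c comp=t4/3c wait=5 total=40
k=6 load=t6/2c comp=t5/6c wait=6 total=46
k=7 load=t7/6c comp=t6/3c wait=6 total=52
k=8 load=t8/8c comp=t7/6c wait=8 total=60
k=9 load=- comp=t8/7c wait=7 total=67

end_cycle[9] = 67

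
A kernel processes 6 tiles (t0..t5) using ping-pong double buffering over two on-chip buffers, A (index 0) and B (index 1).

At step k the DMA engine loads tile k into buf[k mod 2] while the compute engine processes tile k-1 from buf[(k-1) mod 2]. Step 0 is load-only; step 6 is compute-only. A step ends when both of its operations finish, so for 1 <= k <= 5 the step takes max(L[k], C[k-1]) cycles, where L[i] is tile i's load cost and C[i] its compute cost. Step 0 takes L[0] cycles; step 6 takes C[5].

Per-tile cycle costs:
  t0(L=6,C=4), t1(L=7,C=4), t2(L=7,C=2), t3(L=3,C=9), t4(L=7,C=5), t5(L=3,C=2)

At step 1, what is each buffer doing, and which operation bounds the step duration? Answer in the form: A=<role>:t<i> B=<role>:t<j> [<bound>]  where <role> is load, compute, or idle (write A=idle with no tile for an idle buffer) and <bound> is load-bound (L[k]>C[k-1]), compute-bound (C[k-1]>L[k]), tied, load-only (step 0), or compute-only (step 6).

step 1: A=compute:t0 B=load:t1 [load-bound]

step 0: L[0]=6 → dur=6, Σ=6 | A=load:t0 B=idle [load-only]
step 1: L[1]=7 C[0]=4 → dur=7, Σ=13 | A=compute:t0 B=load:t1 [load-bound]
step 2: L[2]=7 C[1]=4 → dur=7, Σ=20 | A=load:t2 B=compute:t1 [load-bound]
step 3: L[3]=3 C[2]=2 → dur=3, Σ=23 | A=compute:t2 B=load:t3 [load-bound]
step 4: L[4]=7 C[3]=9 → dur=9, Σ=32 | A=load:t4 B=compute:t3 [compute-bound]
step 5: L[5]=3 C[4]=5 → dur=5, Σ=37 | A=compute:t4 B=load:t5 [compute-bound]
step 6: C[5]=2 → dur=2, Σ=39 | A=idle B=compute:t5 [compute-only]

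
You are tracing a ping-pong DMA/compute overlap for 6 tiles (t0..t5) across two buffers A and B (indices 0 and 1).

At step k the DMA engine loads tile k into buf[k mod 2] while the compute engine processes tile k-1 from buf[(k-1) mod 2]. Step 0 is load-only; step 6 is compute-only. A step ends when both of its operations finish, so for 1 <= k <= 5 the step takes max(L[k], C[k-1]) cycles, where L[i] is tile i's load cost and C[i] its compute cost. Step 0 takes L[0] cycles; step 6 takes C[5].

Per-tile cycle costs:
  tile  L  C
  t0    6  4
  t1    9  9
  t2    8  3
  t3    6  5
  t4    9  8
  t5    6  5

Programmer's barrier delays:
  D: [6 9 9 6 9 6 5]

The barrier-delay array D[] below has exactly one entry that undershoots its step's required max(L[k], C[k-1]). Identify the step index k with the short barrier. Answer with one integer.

k=0 barrier L[0]=6→6c, D[0]=6 ok
k=1 barrier max(L[1]=9,C[0]=4)→9c, D[1]=9 ok
k=2 barrier max(L[2]=8,C[1]=9)→9c, D[2]=9 ok
k=3 barrier max(L[3]=6,C[2]=3)→6c, D[3]=6 ok
k=4 barrier max(L[4]=9,C[3]=5)→9c, D[4]=9 ok
k=5 barrier max(L[5]=6,C[4]=8)→8c, D[5]=6 SHORT
k=6 barrier C[5]=5→5c, D[6]=5 ok

hazard at step 5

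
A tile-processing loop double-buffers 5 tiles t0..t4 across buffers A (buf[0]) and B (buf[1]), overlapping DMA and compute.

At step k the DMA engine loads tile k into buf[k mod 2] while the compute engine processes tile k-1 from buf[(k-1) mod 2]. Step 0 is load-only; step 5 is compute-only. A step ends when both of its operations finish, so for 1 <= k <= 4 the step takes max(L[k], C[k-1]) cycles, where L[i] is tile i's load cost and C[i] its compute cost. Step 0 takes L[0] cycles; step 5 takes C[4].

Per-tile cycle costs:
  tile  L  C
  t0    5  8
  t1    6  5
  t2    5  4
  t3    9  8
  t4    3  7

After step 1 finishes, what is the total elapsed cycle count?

k=0 load=t0/5c comp=- wait=5 total=5
k=1 load=t1/6c comp=t0/8c wait=8 total=13
k=2 load=t2/5c comp=t1/5c wait=5 total=18
k=3 load=t3/9c comp=t2/4c wait=9 total=27
k=4 load=t4/3c comp=t3/8c wait=8 total=35
k=5 load=- comp=t4/7c wait=7 total=42

end_cycle[1] = 13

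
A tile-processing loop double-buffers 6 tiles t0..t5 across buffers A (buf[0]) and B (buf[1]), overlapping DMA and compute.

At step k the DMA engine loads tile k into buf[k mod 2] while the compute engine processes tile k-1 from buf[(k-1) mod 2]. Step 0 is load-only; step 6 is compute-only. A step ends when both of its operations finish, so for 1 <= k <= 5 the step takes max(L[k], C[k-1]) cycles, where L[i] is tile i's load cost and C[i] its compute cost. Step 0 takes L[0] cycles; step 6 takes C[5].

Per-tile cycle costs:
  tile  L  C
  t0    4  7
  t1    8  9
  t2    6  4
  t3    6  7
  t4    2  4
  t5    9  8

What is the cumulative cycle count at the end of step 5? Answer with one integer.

end_cycle[5] = 43

  0. 4=4c; end=4; A:t0 B:-
  1. max(8,7)=8c; end=12; A:t0 B:t1
  2. max(6,9)=9c; end=21; A:t2 B:t1
  3. max(6,4)=6c; end=27; A:t2 B:t3
  4. max(2,7)=7c; end=34; A:t4 B:t3
  5. max(9,4)=9c; end=43; A:t4 B:t5
  6. 8=8c; end=51; A:t4 B:t5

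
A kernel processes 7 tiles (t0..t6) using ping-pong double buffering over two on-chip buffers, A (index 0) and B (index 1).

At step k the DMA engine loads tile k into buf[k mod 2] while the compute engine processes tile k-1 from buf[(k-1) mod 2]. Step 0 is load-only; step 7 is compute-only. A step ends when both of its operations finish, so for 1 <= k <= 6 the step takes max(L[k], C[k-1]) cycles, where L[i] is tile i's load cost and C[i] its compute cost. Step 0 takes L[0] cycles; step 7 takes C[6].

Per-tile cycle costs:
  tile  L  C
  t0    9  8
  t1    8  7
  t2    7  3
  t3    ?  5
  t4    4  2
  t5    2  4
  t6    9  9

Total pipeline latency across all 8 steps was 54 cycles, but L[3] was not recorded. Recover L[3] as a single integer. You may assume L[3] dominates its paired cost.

L[3] = 5

step 0 → dur = L[0]=9 = 9
step 1 → dur = max(L[1]=8, C[0]=8) = 8
step 2 → dur = max(L[2]=7, C[1]=7) = 7
step 3 → dur = max(L[3]=?, C[2]=3) = L[3]  (unknown; binding)
step 4 → dur = max(L[4]=4, C[3]=5) = 5
step 5 → dur = max(L[5]=2, C[4]=2) = 2
step 6 → dur = max(L[6]=9, C[5]=4) = 9
step 7 → dur = C[6]=9 = 9
sum of known step durations = 49
dur[3] = total - known = 54 - 49 = 5
L[3] is the binding max in step 3, so L[3] = dur[3] = 5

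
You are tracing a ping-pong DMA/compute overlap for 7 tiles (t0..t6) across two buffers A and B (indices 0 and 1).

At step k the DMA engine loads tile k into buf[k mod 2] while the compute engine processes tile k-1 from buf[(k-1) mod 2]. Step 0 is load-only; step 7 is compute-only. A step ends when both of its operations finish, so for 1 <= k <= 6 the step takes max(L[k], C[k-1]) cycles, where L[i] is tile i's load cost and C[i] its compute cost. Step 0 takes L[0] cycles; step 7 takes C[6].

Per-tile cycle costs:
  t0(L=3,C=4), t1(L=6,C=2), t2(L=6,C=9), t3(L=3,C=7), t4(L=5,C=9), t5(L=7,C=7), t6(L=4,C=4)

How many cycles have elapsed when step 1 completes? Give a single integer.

end_cycle[1] = 9

  0. 3=3c; end=3; A:t0 B:-
  1. max(6,4)=6c; end=9; A:t0 B:t1
  2. max(6,2)=6c; end=15; A:t2 B:t1
  3. max(3,9)=9c; end=24; A:t2 B:t3
  4. max(5,7)=7c; end=31; A:t4 B:t3
  5. max(7,9)=9c; end=40; A:t4 B:t5
  6. max(4,7)=7c; end=47; A:t6 B:t5
  7. 4=4c; end=51; A:t6 B:t5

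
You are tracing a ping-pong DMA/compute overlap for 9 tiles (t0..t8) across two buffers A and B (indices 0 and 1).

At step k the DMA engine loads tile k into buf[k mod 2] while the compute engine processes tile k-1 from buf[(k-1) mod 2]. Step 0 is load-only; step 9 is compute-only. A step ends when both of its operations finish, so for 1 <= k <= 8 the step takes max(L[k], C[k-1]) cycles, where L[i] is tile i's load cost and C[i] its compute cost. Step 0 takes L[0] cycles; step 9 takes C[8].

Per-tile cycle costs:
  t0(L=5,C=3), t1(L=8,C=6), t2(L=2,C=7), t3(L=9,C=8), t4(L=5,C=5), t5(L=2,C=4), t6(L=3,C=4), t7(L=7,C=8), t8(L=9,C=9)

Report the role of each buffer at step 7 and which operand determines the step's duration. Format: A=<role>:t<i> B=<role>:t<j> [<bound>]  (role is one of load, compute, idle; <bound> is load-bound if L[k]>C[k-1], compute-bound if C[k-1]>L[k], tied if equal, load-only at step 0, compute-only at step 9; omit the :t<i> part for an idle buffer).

step 7: A=compute:t6 B=load:t7 [load-bound]

k=0 load=t0/5c comp=- wait=5 total=5
k=1 load=t1/8c comp=t0/3c wait=8 total=13
k=2 load=t2/2c comp=t1/6c wait=6 total=19
k=3 load=t3/9c comp=t2/7c wait=9 total=28
k=4 load=t4/5c comp=t3/8c wait=8 total=36
k=5 load=t5/2c comp=t4/5c wait=5 total=41
k=6 load=t6/3c comp=t5/4c wait=4 total=45
k=7 load=t7/7c comp=t6/4c wait=7 total=52
k=8 load=t8/9c comp=t7/8c wait=9 total=61
k=9 load=- comp=t8/9c wait=9 total=70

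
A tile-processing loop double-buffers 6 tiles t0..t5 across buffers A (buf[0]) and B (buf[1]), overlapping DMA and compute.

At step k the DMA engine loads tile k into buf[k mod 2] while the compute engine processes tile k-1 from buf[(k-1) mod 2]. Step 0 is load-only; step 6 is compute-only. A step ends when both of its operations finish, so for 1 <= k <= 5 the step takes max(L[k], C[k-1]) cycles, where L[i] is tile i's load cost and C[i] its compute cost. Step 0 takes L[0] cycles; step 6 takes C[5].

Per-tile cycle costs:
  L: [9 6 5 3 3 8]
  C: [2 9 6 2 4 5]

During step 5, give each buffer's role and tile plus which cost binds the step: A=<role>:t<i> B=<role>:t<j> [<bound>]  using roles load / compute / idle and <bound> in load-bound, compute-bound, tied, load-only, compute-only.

[0] DMA t0→A (9c) ∥ CU idle ⇒ 9c, clock 9
[1] DMA t1→B (6c) ∥ CU A:t0 (2c) ⇒ 6c, clock 15
[2] DMA t2→A (5c) ∥ CU B:t1 (9c) ⇒ 9c, clock 24
[3] DMA t3→B (3c) ∥ CU A:t2 (6c) ⇒ 6c, clock 30
[4] DMA t4→A (3c) ∥ CU B:t3 (2c) ⇒ 3c, clock 33
[5] DMA t5→B (8c) ∥ CU A:t4 (4c) ⇒ 8c, clock 41
[6] DMA idle ∥ CU B:t5 (5c) ⇒ 5c, clock 46

step 5: A=compute:t4 B=load:t5 [load-bound]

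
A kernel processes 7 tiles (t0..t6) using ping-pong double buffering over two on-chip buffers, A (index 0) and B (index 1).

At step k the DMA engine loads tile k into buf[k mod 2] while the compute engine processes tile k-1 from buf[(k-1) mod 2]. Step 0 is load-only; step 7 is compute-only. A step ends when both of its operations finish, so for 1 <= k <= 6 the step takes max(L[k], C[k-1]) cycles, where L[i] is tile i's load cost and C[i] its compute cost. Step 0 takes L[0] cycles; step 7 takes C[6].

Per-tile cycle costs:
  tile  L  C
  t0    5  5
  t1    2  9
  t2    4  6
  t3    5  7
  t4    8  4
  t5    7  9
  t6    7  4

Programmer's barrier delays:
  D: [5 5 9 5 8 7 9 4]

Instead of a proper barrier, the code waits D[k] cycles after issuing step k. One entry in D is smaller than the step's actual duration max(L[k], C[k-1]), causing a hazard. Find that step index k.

hazard at step 3

step 0: need L[0]=5 = 5; D[0]=5 ok
step 1: need max(L[1]=2,C[0]=5) = 5; D[1]=5 ok
step 2: need max(L[2]=4,C[1]=9) = 9; D[2]=9 ok
step 3: need max(L[3]=5,C[2]=6) = 6; D[3]=5 SHORT
step 4: need max(L[4]=8,C[3]=7) = 8; D[4]=8 ok
step 5: need max(L[5]=7,C[4]=4) = 7; D[5]=7 ok
step 6: need max(L[6]=7,C[5]=9) = 9; D[6]=9 ok
step 7: need C[6]=4 = 4; D[7]=4 ok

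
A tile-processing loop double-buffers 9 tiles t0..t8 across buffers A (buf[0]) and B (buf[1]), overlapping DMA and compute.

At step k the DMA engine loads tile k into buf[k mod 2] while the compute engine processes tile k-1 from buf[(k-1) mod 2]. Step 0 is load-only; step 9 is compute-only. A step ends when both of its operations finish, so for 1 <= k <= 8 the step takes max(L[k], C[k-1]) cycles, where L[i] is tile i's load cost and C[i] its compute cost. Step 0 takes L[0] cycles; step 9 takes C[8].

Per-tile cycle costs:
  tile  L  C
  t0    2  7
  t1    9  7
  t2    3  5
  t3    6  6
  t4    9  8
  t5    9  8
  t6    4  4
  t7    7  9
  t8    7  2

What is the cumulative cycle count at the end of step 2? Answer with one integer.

end_cycle[2] = 18

step 0: L[0]=2 → dur=2, Σ=2 | A=load:t0 B=idle [load-only]
step 1: L[1]=9 C[0]=7 → dur=9, Σ=11 | A=compute:t0 B=load:t1 [load-bound]
step 2: L[2]=3 C[1]=7 → dur=7, Σ=18 | A=load:t2 B=compute:t1 [compute-bound]
step 3: L[3]=6 C[2]=5 → dur=6, Σ=24 | A=compute:t2 B=load:t3 [load-bound]
step 4: L[4]=9 C[3]=6 → dur=9, Σ=33 | A=load:t4 B=compute:t3 [load-bound]
step 5: L[5]=9 C[4]=8 → dur=9, Σ=42 | A=compute:t4 B=load:t5 [load-bound]
step 6: L[6]=4 C[5]=8 → dur=8, Σ=50 | A=load:t6 B=compute:t5 [compute-bound]
step 7: L[7]=7 C[6]=4 → dur=7, Σ=57 | A=compute:t6 B=load:t7 [load-bound]
step 8: L[8]=7 C[7]=9 → dur=9, Σ=66 | A=load:t8 B=compute:t7 [compute-bound]
step 9: C[8]=2 → dur=2, Σ=68 | A=compute:t8 B=idle [compute-only]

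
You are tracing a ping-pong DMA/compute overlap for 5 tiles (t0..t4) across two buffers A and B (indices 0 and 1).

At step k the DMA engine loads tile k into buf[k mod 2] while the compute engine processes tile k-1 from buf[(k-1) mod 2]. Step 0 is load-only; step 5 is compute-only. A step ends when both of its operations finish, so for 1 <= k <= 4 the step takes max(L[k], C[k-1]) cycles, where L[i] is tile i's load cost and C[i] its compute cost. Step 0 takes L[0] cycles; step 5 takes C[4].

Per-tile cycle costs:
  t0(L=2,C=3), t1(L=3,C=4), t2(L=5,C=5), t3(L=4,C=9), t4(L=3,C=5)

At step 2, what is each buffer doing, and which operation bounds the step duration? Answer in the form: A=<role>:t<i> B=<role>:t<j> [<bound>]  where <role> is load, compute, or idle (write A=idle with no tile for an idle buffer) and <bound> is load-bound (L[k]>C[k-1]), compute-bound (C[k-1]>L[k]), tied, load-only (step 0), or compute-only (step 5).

  0. 2=2c; end=2; A:t0 B:-
  1. max(3,3)=3c; end=5; A:t0 B:t1
  2. max(5,4)=5c; end=10; A:t2 B:t1
  3. max(4,5)=5c; end=15; A:t2 B:t3
  4. max(3,9)=9c; end=24; A:t4 B:t3
  5. 5=5c; end=29; A:t4 B:t3

step 2: A=load:t2 B=compute:t1 [load-bound]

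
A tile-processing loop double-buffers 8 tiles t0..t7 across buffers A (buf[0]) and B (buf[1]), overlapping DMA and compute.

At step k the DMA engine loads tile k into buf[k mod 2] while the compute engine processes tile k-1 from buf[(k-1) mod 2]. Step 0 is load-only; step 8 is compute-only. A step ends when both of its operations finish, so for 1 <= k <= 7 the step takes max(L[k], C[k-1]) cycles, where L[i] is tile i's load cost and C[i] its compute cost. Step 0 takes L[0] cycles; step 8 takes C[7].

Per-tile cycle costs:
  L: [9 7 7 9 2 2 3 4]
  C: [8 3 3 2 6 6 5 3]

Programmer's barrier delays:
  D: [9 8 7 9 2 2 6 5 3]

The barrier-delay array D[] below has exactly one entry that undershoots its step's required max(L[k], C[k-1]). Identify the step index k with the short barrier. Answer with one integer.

hazard at step 5

[0] required=L[0]=9=9 vs D=9 ok
[1] required=max(L[1]=7,C[0]=8)=8 vs D=8 ok
[2] required=max(L[2]=7,C[1]=3)=7 vs D=7 ok
[3] required=max(L[3]=9,C[2]=3)=9 vs D=9 ok
[4] required=max(L[4]=2,C[3]=2)=2 vs D=2 ok
[5] required=max(L[5]=2,C[4]=6)=6 vs D=2 SHORT
[6] required=max(L[6]=3,C[5]=6)=6 vs D=6 ok
[7] required=max(L[7]=4,C[6]=5)=5 vs D=5 ok
[8] required=C[7]=3=3 vs D=3 ok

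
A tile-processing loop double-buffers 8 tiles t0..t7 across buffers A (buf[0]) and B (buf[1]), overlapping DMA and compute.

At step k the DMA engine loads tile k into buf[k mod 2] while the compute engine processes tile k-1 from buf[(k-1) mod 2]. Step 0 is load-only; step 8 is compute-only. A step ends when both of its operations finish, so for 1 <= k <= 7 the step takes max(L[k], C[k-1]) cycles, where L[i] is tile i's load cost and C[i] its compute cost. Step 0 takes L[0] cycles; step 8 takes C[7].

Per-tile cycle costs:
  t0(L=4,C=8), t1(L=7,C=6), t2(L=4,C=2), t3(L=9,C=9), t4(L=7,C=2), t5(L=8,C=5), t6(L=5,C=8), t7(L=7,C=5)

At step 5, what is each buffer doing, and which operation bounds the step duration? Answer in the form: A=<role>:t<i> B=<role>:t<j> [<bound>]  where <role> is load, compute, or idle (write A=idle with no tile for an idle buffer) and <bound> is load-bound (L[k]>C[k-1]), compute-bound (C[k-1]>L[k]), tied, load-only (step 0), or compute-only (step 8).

step 5: A=compute:t4 B=load:t5 [load-bound]

step 0: L[0]=4 → dur=4, Σ=4 | A=load:t0 B=idle [load-only]
step 1: L[1]=7 C[0]=8 → dur=8, Σ=12 | A=compute:t0 B=load:t1 [compute-bound]
step 2: L[2]=4 C[1]=6 → dur=6, Σ=18 | A=load:t2 B=compute:t1 [compute-bound]
step 3: L[3]=9 C[2]=2 → dur=9, Σ=27 | A=compute:t2 B=load:t3 [load-bound]
step 4: L[4]=7 C[3]=9 → dur=9, Σ=36 | A=load:t4 B=compute:t3 [compute-bound]
step 5: L[5]=8 C[4]=2 → dur=8, Σ=44 | A=compute:t4 B=load:t5 [load-bound]
step 6: L[6]=5 C[5]=5 → dur=5, Σ=49 | A=load:t6 B=compute:t5 [tied]
step 7: L[7]=7 C[6]=8 → dur=8, Σ=57 | A=compute:t6 B=load:t7 [compute-bound]
step 8: C[7]=5 → dur=5, Σ=62 | A=idle B=compute:t7 [compute-only]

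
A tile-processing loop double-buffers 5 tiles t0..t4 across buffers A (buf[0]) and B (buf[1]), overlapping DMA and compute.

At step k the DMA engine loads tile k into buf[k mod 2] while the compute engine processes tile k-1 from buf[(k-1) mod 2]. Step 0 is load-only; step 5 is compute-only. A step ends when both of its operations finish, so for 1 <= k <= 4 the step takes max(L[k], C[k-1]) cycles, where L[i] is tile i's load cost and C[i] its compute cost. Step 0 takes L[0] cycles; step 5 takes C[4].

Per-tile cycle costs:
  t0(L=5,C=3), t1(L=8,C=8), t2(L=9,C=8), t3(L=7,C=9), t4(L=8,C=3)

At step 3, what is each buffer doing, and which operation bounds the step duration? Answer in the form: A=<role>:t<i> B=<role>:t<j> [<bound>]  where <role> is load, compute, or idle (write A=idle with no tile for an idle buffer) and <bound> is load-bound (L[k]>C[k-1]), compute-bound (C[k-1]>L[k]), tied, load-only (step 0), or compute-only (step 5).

step 3: A=compute:t2 B=load:t3 [compute-bound]

k=0 load=t0/5c comp=- wait=5 total=5
k=1 load=t1/8c comp=t0/3c wait=8 total=13
k=2 load=t2/9c comp=t1/8c wait=9 total=22
k=3 load=t3/7c comp=t2/8c wait=8 total=30
k=4 load=t4/8c comp=t3/9c wait=9 total=39
k=5 load=- comp=t4/3c wait=3 total=42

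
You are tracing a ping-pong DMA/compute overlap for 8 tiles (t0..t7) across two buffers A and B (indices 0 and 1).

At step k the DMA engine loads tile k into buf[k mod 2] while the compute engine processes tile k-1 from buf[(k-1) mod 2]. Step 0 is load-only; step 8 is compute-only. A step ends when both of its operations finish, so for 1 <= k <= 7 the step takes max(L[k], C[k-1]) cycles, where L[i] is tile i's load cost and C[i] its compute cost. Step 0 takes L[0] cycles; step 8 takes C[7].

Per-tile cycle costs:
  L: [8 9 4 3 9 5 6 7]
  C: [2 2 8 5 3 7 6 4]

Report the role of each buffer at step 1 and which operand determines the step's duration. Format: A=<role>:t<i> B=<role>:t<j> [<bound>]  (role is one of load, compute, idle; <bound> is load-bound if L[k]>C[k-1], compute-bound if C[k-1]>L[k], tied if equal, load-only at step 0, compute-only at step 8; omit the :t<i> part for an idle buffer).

step 1: A=compute:t0 B=load:t1 [load-bound]

[0] DMA t0→A (8c) ∥ CU idle ⇒ 8c, clock 8
[1] DMA t1→B (9c) ∥ CU A:t0 (2c) ⇒ 9c, clock 17
[2] DMA t2→A (4c) ∥ CU B:t1 (2c) ⇒ 4c, clock 21
[3] DMA t3→B (3c) ∥ CU A:t2 (8c) ⇒ 8c, clock 29
[4] DMA t4→A (9c) ∥ CU B:t3 (5c) ⇒ 9c, clock 38
[5] DMA t5→B (5c) ∥ CU A:t4 (3c) ⇒ 5c, clock 43
[6] DMA t6→A (6c) ∥ CU B:t5 (7c) ⇒ 7c, clock 50
[7] DMA t7→B (7c) ∥ CU A:t6 (6c) ⇒ 7c, clock 57
[8] DMA idle ∥ CU B:t7 (4c) ⇒ 4c, clock 61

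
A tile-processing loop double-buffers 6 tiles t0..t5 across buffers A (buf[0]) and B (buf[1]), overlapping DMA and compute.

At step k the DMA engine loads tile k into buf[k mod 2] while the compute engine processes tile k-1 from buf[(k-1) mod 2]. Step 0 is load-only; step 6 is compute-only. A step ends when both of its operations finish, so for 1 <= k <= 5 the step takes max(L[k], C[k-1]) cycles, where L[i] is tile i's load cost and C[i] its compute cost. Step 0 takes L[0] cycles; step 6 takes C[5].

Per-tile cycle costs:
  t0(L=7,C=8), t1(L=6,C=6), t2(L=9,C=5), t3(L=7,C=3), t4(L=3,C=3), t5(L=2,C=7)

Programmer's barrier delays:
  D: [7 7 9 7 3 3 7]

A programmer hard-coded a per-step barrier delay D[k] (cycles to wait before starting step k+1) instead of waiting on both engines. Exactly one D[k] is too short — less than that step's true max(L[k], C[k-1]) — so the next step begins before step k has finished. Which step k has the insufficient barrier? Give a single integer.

hazard at step 1

step 0: need L[0]=7 = 7; D[0]=7 ok
step 1: need max(L[1]=6,C[0]=8) = 8; D[1]=7 SHORT
step 2: need max(L[2]=9,C[1]=6) = 9; D[2]=9 ok
step 3: need max(L[3]=7,C[2]=5) = 7; D[3]=7 ok
step 4: need max(L[4]=3,C[3]=3) = 3; D[4]=3 ok
step 5: need max(L[5]=2,C[4]=3) = 3; D[5]=3 ok
step 6: need C[5]=7 = 7; D[6]=7 ok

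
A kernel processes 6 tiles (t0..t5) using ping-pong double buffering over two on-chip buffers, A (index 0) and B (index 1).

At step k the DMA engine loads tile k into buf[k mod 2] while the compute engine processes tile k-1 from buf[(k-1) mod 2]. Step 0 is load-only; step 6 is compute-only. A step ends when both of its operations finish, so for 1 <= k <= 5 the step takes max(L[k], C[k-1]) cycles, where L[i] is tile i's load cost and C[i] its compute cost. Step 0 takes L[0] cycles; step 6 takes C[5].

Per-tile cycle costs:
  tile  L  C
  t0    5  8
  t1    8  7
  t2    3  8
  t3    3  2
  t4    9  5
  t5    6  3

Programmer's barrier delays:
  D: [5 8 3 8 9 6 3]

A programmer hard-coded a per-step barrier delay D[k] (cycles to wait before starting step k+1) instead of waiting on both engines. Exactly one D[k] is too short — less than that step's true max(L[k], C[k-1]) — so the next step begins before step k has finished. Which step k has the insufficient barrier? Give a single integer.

k=0 barrier L[0]=5→5c, D[0]=5 ok
k=1 barrier max(L[1]=8,C[0]=8)→8c, D[1]=8 ok
k=2 barrier max(L[2]=3,C[1]=7)→7c, D[2]=3 SHORT
k=3 barrier max(L[3]=3,C[2]=8)→8c, D[3]=8 ok
k=4 barrier max(L[4]=9,C[3]=2)→9c, D[4]=9 ok
k=5 barrier max(L[5]=6,C[4]=5)→6c, D[5]=6 ok
k=6 barrier C[5]=3→3c, D[6]=3 ok

hazard at step 2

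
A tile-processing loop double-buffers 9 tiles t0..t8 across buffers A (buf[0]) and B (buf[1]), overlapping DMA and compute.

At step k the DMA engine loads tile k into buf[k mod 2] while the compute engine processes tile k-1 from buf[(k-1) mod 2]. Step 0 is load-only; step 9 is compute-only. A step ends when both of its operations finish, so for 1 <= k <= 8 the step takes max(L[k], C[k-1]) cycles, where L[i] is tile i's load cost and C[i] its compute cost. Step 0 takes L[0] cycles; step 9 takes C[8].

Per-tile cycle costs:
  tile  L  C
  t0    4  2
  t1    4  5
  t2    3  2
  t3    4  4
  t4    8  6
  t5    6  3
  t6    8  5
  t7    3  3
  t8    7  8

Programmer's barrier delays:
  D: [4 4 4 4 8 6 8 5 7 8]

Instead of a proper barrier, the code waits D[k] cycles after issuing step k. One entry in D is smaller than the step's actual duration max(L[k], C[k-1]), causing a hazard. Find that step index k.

hazard at step 2

[0] required=L[0]=4=4 vs D=4 ok
[1] required=max(L[1]=4,C[0]=2)=4 vs D=4 ok
[2] required=max(L[2]=3,C[1]=5)=5 vs D=4 SHORT
[3] required=max(L[3]=4,C[2]=2)=4 vs D=4 ok
[4] required=max(L[4]=8,C[3]=4)=8 vs D=8 ok
[5] required=max(L[5]=6,C[4]=6)=6 vs D=6 ok
[6] required=max(L[6]=8,C[5]=3)=8 vs D=8 ok
[7] required=max(L[7]=3,C[6]=5)=5 vs D=5 ok
[8] required=max(L[8]=7,C[7]=3)=7 vs D=7 ok
[9] required=C[8]=8=8 vs D=8 ok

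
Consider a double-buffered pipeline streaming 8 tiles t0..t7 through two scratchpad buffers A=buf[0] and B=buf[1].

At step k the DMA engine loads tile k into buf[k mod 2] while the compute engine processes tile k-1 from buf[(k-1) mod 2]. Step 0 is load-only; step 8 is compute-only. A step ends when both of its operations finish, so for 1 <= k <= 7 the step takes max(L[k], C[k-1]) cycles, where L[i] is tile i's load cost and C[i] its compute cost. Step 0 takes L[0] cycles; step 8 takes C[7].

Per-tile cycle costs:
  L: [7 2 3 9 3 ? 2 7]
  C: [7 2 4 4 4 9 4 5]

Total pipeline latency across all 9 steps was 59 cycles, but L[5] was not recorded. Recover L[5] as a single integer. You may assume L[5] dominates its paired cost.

L[5] = 8

step 0 | dur = L[0]=7 = 7
step 1 | dur = max(L[1]=2, C[0]=7) = 7
step 2 | dur = max(L[2]=3, C[1]=2) = 3
step 3 | dur = max(L[3]=9, C[2]=4) = 9
step 4 | dur = max(L[4]=3, C[3]=4) = 4
step 5 | dur = max(L[5]=?, C[4]=4) = L[5]  (unknown; binding)
step 6 | dur = max(L[6]=2, C[5]=9) = 9
step 7 | dur = max(L[7]=7, C[6]=4) = 7
step 8 | dur = C[7]=5 = 5
sum of known step durations = 51
dur[5] = total - known = 59 - 51 = 8
L[5] is the binding max in step 5, so L[5] = dur[5] = 8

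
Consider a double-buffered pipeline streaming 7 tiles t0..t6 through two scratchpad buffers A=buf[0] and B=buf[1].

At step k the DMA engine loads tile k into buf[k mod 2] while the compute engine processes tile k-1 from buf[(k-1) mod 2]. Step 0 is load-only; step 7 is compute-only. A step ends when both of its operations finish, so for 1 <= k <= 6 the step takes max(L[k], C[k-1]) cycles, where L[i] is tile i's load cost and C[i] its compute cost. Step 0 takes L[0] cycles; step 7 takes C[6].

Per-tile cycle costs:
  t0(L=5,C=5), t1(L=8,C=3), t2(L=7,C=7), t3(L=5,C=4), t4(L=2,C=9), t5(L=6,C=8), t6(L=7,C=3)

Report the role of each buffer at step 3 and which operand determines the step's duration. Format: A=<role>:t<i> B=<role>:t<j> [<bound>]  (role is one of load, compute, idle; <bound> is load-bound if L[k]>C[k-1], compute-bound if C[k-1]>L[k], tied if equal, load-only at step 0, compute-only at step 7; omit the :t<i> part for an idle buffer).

  0. 5=5c; end=5; A:t0 B:-
  1. max(8,5)=8c; end=13; A:t0 B:t1
  2. max(7,3)=7c; end=20; A:t2 B:t1
  3. max(5,7)=7c; end=27; A:t2 B:t3
  4. max(2,4)=4c; end=31; A:t4 B:t3
  5. max(6,9)=9c; end=40; A:t4 B:t5
  6. max(7,8)=8c; end=48; A:t6 B:t5
  7. 3=3c; end=51; A:t6 B:t5

step 3: A=compute:t2 B=load:t3 [compute-bound]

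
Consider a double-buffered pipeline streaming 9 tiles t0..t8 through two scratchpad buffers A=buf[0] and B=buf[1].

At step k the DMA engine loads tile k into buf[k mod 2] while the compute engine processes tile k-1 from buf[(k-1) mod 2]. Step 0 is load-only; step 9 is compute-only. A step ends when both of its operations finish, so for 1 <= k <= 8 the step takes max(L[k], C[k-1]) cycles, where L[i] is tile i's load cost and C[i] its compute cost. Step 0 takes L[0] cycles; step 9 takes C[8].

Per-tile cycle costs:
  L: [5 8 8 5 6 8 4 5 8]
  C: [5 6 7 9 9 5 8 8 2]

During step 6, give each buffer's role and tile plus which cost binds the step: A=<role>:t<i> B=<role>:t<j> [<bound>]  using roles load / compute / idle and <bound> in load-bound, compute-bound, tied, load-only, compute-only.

step 6: A=load:t6 B=compute:t5 [compute-bound]

  0. 5=5c; end=5; A:t0 B:-
  1. max(8,5)=8c; end=13; A:t0 B:t1
  2. max(8,6)=8c; end=21; A:t2 B:t1
  3. max(5,7)=7c; end=28; A:t2 B:t3
  4. max(6,9)=9c; end=37; A:t4 B:t3
  5. max(8,9)=9c; end=46; A:t4 B:t5
  6. max(4,5)=5c; end=51; A:t6 B:t5
  7. max(5,8)=8c; end=59; A:t6 B:t7
  8. max(8,8)=8c; end=67; A:t8 B:t7
  9. 2=2c; end=69; A:t8 B:t7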